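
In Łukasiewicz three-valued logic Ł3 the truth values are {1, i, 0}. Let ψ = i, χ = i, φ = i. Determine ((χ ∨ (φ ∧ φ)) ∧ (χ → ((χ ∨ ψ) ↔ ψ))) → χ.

1

φ ∧ φ = i ∧ i = i
χ ∨ (φ ∧ φ) = i ∨ i = i
χ ∨ ψ = i ∨ i = i
(χ ∨ ψ) ↔ ψ = i ↔ i = 1
χ → ((χ ∨ ψ) ↔ ψ) = i → 1 = 1
(χ ∨ (φ ∧ φ)) ∧ (χ → ((χ ∨ ψ) ↔ ψ)) = i ∧ 1 = i
((χ ∨ (φ ∧ φ)) ∧ (χ → ((χ ∨ ψ) ↔ ψ))) → χ = i → i = 1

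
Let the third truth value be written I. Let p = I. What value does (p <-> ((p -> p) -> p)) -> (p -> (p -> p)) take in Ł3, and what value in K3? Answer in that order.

In Ł3: p -> p = I -> I = true
(p -> p) -> p = true -> I = I
p <-> ((p -> p) -> p) = I <-> I = true
p -> p = I -> I = true
p -> (p -> p) = I -> true = true
(p <-> ((p -> p) -> p)) -> (p -> (p -> p)) = true -> true = true
In K3: p -> p = I -> I = I  [~I | I]
(p -> p) -> p = I -> I = I
p <-> ((p -> p) -> p) = I <-> I = I
p -> p = I -> I = I
p -> (p -> p) = I -> I = I
(p <-> ((p -> p) -> p)) -> (p -> (p -> p)) = I -> I = I
They differ because Ł3 and K3 treat I differently under implication.

true; I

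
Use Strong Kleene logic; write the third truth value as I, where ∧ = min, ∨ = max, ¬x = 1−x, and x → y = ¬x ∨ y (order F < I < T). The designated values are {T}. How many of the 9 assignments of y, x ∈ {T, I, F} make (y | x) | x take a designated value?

5

Of the 9 assignments, 5 give a value in {T}.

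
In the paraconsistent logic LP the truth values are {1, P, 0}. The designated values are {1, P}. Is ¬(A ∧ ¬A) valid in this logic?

Every assignment of A over {1, P, 0} gives a value in {1, P}.
In particular, with A=P: ¬(A ∧ ¬A) = P.

Yes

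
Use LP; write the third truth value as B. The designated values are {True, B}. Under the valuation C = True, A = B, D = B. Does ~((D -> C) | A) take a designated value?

D -> C = B -> True = True  [~B | True]
(D -> C) | A = True | B = True
~((D -> C) | A) = ~True = False
False ∉ {True, B}.

No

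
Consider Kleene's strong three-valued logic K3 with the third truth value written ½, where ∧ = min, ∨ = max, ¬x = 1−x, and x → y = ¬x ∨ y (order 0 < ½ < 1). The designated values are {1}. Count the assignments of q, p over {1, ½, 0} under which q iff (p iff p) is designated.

2

Designated under: (q=1, p=1); (q=1, p=0).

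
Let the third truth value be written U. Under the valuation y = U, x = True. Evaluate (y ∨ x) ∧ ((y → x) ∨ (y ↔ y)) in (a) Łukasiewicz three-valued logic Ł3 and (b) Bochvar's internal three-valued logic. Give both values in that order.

True; U

In Łukasiewicz three-valued logic Ł3: y ∨ x = U ∨ True = True
y → x = U → True = True  [min(1, 1−½+1)]
y ↔ y = U ↔ U = True
(y → x) ∨ (y ↔ y) = True ∨ True = True
(y ∨ x) ∧ ((y → x) ∨ (y ↔ y)) = True ∧ True = True
In Bochvar's internal three-valued logic: y ∨ x = U ∨ True = U
y → x = U → True = U  [any arg is the third value ⇒ result is the third value]
y ↔ y = U ↔ U = U
(y → x) ∨ (y ↔ y) = U ∨ U = U
(y ∨ x) ∧ ((y → x) ∨ (y ↔ y)) = U ∧ U = U
They differ because Łukasiewicz three-valued logic Ł3 and Bochvar's internal three-valued logic treat U differently under the binary connectives.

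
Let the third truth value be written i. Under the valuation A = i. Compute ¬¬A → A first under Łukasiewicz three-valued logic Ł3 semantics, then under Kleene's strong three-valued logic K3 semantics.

True; i

In Łukasiewicz three-valued logic Ł3: ¬A = ¬i = i
¬¬A = ¬i = i
¬¬A → A = i → i = True  [min(1, 1−½+½)]
In Kleene's strong three-valued logic K3: ¬A = ¬i = i
¬¬A = ¬i = i
¬¬A → A = i → i = i
They differ because Łukasiewicz three-valued logic Ł3 and Kleene's strong three-valued logic K3 treat i differently under implication.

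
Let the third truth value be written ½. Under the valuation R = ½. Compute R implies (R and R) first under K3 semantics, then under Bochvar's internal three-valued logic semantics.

½; ½

In K3: R and R = ½ and ½ = ½
R implies (R and R) = ½ implies ½ = ½  [not ½ or ½]
In Bochvar's internal three-valued logic: R and R = ½ and ½ = ½
R implies (R and R) = ½ implies ½ = ½  [any arg is the third value ⇒ result is the third value]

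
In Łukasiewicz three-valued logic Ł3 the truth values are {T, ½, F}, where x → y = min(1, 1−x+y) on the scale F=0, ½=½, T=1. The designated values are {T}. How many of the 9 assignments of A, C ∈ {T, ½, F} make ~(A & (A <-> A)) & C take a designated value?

Designated under: (A=F, C=T).

1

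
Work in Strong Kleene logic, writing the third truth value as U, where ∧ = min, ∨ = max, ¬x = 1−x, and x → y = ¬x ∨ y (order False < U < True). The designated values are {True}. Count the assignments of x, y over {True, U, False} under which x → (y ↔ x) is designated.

4

Designated under: (x=True, y=True); (x=False, y=True); (x=False, y=U); (x=False, y=False).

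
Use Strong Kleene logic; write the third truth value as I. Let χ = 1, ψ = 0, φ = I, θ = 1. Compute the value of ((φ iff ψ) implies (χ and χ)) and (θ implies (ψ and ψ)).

0

φ iff ψ = I iff 0 = I
χ and χ = 1 and 1 = 1
(φ iff ψ) implies (χ and χ) = I implies 1 = 1  [not I or 1]
ψ and ψ = 0 and 0 = 0
θ implies (ψ and ψ) = 1 implies 0 = 0
((φ iff ψ) implies (χ and χ)) and (θ implies (ψ and ψ)) = 1 and 0 = 0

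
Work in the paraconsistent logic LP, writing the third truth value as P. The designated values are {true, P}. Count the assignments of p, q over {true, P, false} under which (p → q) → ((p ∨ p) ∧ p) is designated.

6

Of the 9 assignments, 6 give a value in {true, P}.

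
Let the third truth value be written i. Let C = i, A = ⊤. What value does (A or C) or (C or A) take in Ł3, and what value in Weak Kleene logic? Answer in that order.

⊤; i

In Ł3: A or C = ⊤ or i = ⊤
C or A = i or ⊤ = ⊤
(A or C) or (C or A) = ⊤ or ⊤ = ⊤
In Weak Kleene logic: A or C = ⊤ or i = i
C or A = i or ⊤ = i
(A or C) or (C or A) = i or i = i
They differ because Ł3 and Weak Kleene logic treat i differently under the binary connectives.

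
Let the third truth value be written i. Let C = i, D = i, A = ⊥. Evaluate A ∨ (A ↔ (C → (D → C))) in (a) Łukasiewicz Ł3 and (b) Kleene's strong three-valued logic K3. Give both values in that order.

In Łukasiewicz Ł3: D → C = i → i = ⊤  [min(1, 1−½+½)]
C → (D → C) = i → ⊤ = ⊤
A ↔ (C → (D → C)) = ⊥ ↔ ⊤ = ⊥
A ∨ (A ↔ (C → (D → C))) = ⊥ ∨ ⊥ = ⊥
In Kleene's strong three-valued logic K3: D → C = i → i = i  [¬i ∨ i]
C → (D → C) = i → i = i
A ↔ (C → (D → C)) = ⊥ ↔ i = i
A ∨ (A ↔ (C → (D → C))) = ⊥ ∨ i = i
They differ because Łukasiewicz Ł3 and Kleene's strong three-valued logic K3 treat i differently under implication.

⊥; i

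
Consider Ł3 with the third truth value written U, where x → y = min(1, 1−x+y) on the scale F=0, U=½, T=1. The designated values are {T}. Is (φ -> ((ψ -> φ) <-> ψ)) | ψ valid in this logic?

Countermodel: φ=T, ψ=U gives U, which is not designated.

No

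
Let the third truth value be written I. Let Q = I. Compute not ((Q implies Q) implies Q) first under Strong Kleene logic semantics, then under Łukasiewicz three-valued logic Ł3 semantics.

I; I

In Strong Kleene logic: Q implies Q = I implies I = I  [not I or I]
(Q implies Q) implies Q = I implies I = I
not ((Q implies Q) implies Q) = not I = I
In Łukasiewicz three-valued logic Ł3: Q implies Q = I implies I = True  [min(1, 1−½+½)]
(Q implies Q) implies Q = True implies I = I
not ((Q implies Q) implies Q) = not I = I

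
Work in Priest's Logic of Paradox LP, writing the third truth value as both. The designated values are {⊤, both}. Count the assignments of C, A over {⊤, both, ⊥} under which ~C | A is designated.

Of the 9 assignments, 8 give a value in {⊤, both}.

8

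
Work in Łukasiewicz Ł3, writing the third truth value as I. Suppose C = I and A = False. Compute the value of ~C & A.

~C = ~I = I
~C & A = I & False = False

False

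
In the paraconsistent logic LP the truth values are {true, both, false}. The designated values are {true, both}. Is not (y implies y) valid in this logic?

Countermodel: y=true gives false, which is not designated.

No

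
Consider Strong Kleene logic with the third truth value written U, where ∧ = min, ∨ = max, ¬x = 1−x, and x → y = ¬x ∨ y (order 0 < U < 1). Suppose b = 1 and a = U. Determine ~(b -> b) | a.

U

b -> b = 1 -> 1 = 1
~(b -> b) = ~1 = 0
~(b -> b) | a = 0 | U = U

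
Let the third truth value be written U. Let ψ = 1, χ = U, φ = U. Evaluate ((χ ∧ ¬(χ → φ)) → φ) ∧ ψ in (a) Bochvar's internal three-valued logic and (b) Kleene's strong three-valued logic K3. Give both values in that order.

In Bochvar's internal three-valued logic: χ → φ = U → U = U
¬(χ → φ) = ¬U = U
χ ∧ ¬(χ → φ) = U ∧ U = U
(χ ∧ ¬(χ → φ)) → φ = U → U = U
((χ ∧ ¬(χ → φ)) → φ) ∧ ψ = U ∧ 1 = U
In Kleene's strong three-valued logic K3: χ → φ = U → U = U
¬(χ → φ) = ¬U = U
χ ∧ ¬(χ → φ) = U ∧ U = U
(χ ∧ ¬(χ → φ)) → φ = U → U = U
((χ ∧ ¬(χ → φ)) → φ) ∧ ψ = U ∧ 1 = U

U; U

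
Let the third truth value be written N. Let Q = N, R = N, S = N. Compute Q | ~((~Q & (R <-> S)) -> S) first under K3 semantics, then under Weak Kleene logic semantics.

N; N

In K3: ~Q = ~N = N
R <-> S = N <-> N = N
~Q & (R <-> S) = N & N = N
(~Q & (R <-> S)) -> S = N -> N = N  [~N | N]
~((~Q & (R <-> S)) -> S) = ~N = N
Q | ~((~Q & (R <-> S)) -> S) = N | N = N
In Weak Kleene logic: ~Q = ~N = N
R <-> S = N <-> N = N
~Q & (R <-> S) = N & N = N
(~Q & (R <-> S)) -> S = N -> N = N  [any arg is the third value ⇒ result is the third value]
~((~Q & (R <-> S)) -> S) = ~N = N
Q | ~((~Q & (R <-> S)) -> S) = N | N = N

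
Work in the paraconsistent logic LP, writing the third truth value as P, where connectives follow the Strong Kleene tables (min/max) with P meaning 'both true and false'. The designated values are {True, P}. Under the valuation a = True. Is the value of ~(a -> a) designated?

a -> a = True -> True = True
~(a -> a) = ~True = False
False ∉ {True, P}.

No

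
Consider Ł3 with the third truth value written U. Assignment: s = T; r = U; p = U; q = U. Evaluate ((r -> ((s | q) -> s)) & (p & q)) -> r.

s | q = T | U = T
(s | q) -> s = T -> T = T
r -> ((s | q) -> s) = U -> T = T
p & q = U & U = U
(r -> ((s | q) -> s)) & (p & q) = T & U = U
((r -> ((s | q) -> s)) & (p & q)) -> r = U -> U = T

T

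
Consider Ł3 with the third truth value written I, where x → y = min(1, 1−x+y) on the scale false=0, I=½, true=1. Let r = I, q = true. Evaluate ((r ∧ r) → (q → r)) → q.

true

r ∧ r = I ∧ I = I
q → r = true → I = I
(r ∧ r) → (q → r) = I → I = true
((r ∧ r) → (q → r)) → q = true → true = true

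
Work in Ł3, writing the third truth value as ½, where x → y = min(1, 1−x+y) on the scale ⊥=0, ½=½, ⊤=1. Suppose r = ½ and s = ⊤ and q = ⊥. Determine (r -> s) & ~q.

⊤

r -> s = ½ -> ⊤ = ⊤  [min(1, 1−½+1)]
~q = ~⊥ = ⊤
(r -> s) & ~q = ⊤ & ⊤ = ⊤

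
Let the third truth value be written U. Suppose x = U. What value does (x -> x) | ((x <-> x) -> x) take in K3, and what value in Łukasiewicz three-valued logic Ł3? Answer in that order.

In K3: x -> x = U -> U = U  [~U | U]
x <-> x = U <-> U = U
(x <-> x) -> x = U -> U = U
(x -> x) | ((x <-> x) -> x) = U | U = U
In Łukasiewicz three-valued logic Ł3: x -> x = U -> U = T
x <-> x = U <-> U = T
(x <-> x) -> x = T -> U = U
(x -> x) | ((x <-> x) -> x) = T | U = T
They differ because K3 and Łukasiewicz three-valued logic Ł3 treat U differently under implication.

U; T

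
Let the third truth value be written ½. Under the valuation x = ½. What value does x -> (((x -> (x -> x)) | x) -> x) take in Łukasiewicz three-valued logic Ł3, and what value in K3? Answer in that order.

In Łukasiewicz three-valued logic Ł3: x -> x = ½ -> ½ = ⊤  [min(1, 1−½+½)]
x -> (x -> x) = ½ -> ⊤ = ⊤
(x -> (x -> x)) | x = ⊤ | ½ = ⊤
((x -> (x -> x)) | x) -> x = ⊤ -> ½ = ½
x -> (((x -> (x -> x)) | x) -> x) = ½ -> ½ = ⊤
In K3: x -> x = ½ -> ½ = ½  [~½ | ½]
x -> (x -> x) = ½ -> ½ = ½
(x -> (x -> x)) | x = ½ | ½ = ½
((x -> (x -> x)) | x) -> x = ½ -> ½ = ½
x -> (((x -> (x -> x)) | x) -> x) = ½ -> ½ = ½
They differ because Łukasiewicz three-valued logic Ł3 and K3 treat ½ differently under implication.

⊤; ½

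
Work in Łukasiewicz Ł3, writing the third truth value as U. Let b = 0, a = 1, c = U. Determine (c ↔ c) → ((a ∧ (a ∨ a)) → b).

c ↔ c = U ↔ U = 1  [1 − |½−½|]
a ∨ a = 1 ∨ 1 = 1
a ∧ (a ∨ a) = 1 ∧ 1 = 1
(a ∧ (a ∨ a)) → b = 1 → 0 = 0
(c ↔ c) → ((a ∧ (a ∨ a)) → b) = 1 → 0 = 0

0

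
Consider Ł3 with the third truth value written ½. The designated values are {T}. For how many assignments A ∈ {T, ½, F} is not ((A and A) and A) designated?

A=T: F ·
A=½: ½ ·
A=F: T ✓

1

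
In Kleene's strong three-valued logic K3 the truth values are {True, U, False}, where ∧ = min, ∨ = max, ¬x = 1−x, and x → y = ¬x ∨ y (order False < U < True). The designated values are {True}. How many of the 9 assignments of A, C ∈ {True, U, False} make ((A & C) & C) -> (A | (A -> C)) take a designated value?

Of the 9 assignments, 8 give a value in {True}.

8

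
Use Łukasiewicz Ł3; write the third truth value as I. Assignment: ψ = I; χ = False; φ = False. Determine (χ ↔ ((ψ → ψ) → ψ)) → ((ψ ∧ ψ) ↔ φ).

True

ψ → ψ = I → I = True  [min(1, 1−½+½)]
(ψ → ψ) → ψ = True → I = I
χ ↔ ((ψ → ψ) → ψ) = False ↔ I = I
ψ ∧ ψ = I ∧ I = I
(ψ ∧ ψ) ↔ φ = I ↔ False = I
(χ ↔ ((ψ → ψ) → ψ)) → ((ψ ∧ ψ) ↔ φ) = I → I = True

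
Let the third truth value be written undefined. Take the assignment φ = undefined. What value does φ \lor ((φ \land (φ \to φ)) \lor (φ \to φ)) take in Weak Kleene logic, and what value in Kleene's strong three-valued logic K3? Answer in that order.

undefined; undefined

In Weak Kleene logic: φ \to φ = undefined \to undefined = undefined
φ \land (φ \to φ) = undefined \land undefined = undefined
φ \to φ = undefined \to undefined = undefined
(φ \land (φ \to φ)) \lor (φ \to φ) = undefined \lor undefined = undefined
φ \lor ((φ \land (φ \to φ)) \lor (φ \to φ)) = undefined \lor undefined = undefined
In Kleene's strong three-valued logic K3: φ \to φ = undefined \to undefined = undefined  [\lnot undefined \lor undefined]
φ \land (φ \to φ) = undefined \land undefined = undefined
φ \to φ = undefined \to undefined = undefined
(φ \land (φ \to φ)) \lor (φ \to φ) = undefined \lor undefined = undefined
φ \lor ((φ \land (φ \to φ)) \lor (φ \to φ)) = undefined \lor undefined = undefined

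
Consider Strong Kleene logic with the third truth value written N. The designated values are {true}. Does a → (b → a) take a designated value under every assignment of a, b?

Countermodel: a=N, b=true gives N, which is not designated.

No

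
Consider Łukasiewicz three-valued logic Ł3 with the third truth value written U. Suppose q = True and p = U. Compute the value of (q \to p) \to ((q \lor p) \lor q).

True

q \to p = True \to U = U
q \lor p = True \lor U = True
(q \lor p) \lor q = True \lor True = True
(q \to p) \to ((q \lor p) \lor q) = U \to True = True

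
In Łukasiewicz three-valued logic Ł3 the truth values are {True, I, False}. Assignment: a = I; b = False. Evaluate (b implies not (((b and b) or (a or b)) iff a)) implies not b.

b and b = False and False = False
a or b = I or False = I
(b and b) or (a or b) = False or I = I
((b and b) or (a or b)) iff a = I iff I = True  [1 − |½−½|]
not (((b and b) or (a or b)) iff a) = not True = False
b implies not (((b and b) or (a or b)) iff a) = False implies False = True
not b = not False = True
(b implies not (((b and b) or (a or b)) iff a)) implies not b = True implies True = True

True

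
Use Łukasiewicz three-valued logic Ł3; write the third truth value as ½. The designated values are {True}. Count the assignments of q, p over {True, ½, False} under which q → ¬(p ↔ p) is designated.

3

Designated under: (q=False, p=True); (q=False, p=½); (q=False, p=False).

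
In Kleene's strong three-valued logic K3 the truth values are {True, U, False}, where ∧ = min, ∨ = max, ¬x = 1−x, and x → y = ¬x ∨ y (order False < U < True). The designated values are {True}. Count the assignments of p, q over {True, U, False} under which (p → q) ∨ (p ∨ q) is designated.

Of the 9 assignments, 7 give a value in {True}.

7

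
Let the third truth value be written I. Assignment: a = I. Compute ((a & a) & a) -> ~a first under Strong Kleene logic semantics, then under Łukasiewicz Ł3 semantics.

I; T

In Strong Kleene logic: a & a = I & I = I
(a & a) & a = I & I = I
~a = ~I = I
((a & a) & a) -> ~a = I -> I = I
In Łukasiewicz Ł3: a & a = I & I = I
(a & a) & a = I & I = I
~a = ~I = I
((a & a) & a) -> ~a = I -> I = T  [min(1, 1−½+½)]
They differ because Strong Kleene logic and Łukasiewicz Ł3 treat I differently under implication.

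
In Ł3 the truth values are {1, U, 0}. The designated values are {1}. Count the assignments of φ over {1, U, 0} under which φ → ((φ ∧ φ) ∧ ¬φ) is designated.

φ=1: 0 ·
φ=U: 1 ✓
φ=0: 1 ✓

2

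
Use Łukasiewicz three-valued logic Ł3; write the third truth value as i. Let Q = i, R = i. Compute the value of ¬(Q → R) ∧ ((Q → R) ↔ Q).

Q → R = i → i = 1  [min(1, 1−½+½)]
¬(Q → R) = ¬1 = 0
Q → R = i → i = 1
(Q → R) ↔ Q = 1 ↔ i = i
¬(Q → R) ∧ ((Q → R) ↔ Q) = 0 ∧ i = 0

0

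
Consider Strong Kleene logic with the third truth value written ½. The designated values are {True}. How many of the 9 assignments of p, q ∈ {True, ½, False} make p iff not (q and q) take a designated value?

Designated under: (p=True, q=False); (p=False, q=True).

2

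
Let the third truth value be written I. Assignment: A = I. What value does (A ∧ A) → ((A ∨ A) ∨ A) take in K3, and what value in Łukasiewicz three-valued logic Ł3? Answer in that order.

I; True

In K3: A ∧ A = I ∧ I = I
A ∨ A = I ∨ I = I
(A ∨ A) ∨ A = I ∨ I = I
(A ∧ A) → ((A ∨ A) ∨ A) = I → I = I  [¬I ∨ I]
In Łukasiewicz three-valued logic Ł3: A ∧ A = I ∧ I = I
A ∨ A = I ∨ I = I
(A ∨ A) ∨ A = I ∨ I = I
(A ∧ A) → ((A ∨ A) ∨ A) = I → I = True
They differ because K3 and Łukasiewicz three-valued logic Ł3 treat I differently under implication.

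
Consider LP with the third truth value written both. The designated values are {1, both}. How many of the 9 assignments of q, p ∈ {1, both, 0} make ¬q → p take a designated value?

8

Of the 9 assignments, 8 give a value in {1, both}.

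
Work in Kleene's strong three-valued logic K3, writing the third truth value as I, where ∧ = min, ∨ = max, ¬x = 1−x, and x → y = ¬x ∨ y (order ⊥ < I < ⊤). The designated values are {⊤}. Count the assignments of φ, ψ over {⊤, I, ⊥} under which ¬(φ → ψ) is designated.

1

Designated under: (φ=⊤, ψ=⊥).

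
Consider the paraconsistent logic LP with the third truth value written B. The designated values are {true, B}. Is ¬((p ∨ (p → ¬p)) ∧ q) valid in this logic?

No

Countermodel: p=true, q=true gives false, which is not designated.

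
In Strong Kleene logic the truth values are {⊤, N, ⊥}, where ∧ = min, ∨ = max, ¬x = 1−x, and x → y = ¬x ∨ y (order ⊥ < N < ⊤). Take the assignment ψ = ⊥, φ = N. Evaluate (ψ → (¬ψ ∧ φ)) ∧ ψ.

⊥

¬ψ = ¬⊥ = ⊤
¬ψ ∧ φ = ⊤ ∧ N = N
ψ → (¬ψ ∧ φ) = ⊥ → N = ⊤  [¬⊥ ∨ N]
(ψ → (¬ψ ∧ φ)) ∧ ψ = ⊤ ∧ ⊥ = ⊥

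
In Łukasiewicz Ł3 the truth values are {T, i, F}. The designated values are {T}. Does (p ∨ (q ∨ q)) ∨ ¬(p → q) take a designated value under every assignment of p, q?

Countermodel: p=i, q=i gives i, which is not designated.

No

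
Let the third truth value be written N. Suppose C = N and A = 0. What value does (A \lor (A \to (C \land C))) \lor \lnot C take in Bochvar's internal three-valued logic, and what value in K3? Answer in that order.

In Bochvar's internal three-valued logic: C \land C = N \land N = N
A \to (C \land C) = 0 \to N = N  [any arg is the third value ⇒ result is the third value]
A \lor (A \to (C \land C)) = 0 \lor N = N
\lnot C = \lnot N = N
(A \lor (A \to (C \land C))) \lor \lnot C = N \lor N = N
In K3: C \land C = N \land N = N
A \to (C \land C) = 0 \to N = 1  [\lnot 0 \lor N]
A \lor (A \to (C \land C)) = 0 \lor 1 = 1
\lnot C = \lnot N = N
(A \lor (A \to (C \land C))) \lor \lnot C = 1 \lor N = 1
They differ because Bochvar's internal three-valued logic and K3 treat N differently under the binary connectives.

N; 1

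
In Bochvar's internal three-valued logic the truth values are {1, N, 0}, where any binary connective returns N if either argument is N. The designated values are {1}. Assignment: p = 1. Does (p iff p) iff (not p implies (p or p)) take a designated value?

Yes

p iff p = 1 iff 1 = 1
not p = not 1 = 0
p or p = 1 or 1 = 1
not p implies (p or p) = 0 implies 1 = 1
(p iff p) iff (not p implies (p or p)) = 1 iff 1 = 1
1 ∈ {1}.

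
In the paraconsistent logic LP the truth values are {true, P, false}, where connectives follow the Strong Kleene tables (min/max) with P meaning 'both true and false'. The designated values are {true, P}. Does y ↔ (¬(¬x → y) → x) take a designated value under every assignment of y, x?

No

Countermodel: y=false, x=true gives false, which is not designated.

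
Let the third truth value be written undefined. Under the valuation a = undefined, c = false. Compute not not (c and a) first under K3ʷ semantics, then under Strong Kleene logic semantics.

In K3ʷ: c and a = false and undefined = undefined
not (c and a) = not undefined = undefined
not not (c and a) = not undefined = undefined
In Strong Kleene logic: c and a = false and undefined = false
not (c and a) = not false = true
not not (c and a) = not true = false
They differ because K3ʷ and Strong Kleene logic treat undefined differently under the binary connectives.

undefined; false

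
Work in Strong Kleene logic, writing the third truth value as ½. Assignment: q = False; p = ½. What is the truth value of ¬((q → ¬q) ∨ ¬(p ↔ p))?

False

¬q = ¬False = True
q → ¬q = False → True = True
p ↔ p = ½ ↔ ½ = ½
¬(p ↔ p) = ¬½ = ½
(q → ¬q) ∨ ¬(p ↔ p) = True ∨ ½ = True
¬((q → ¬q) ∨ ¬(p ↔ p)) = ¬True = False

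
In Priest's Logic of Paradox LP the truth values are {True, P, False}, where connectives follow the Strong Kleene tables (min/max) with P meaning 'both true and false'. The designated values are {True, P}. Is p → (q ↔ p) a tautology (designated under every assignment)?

No

Countermodel: p=True, q=False gives False, which is not designated.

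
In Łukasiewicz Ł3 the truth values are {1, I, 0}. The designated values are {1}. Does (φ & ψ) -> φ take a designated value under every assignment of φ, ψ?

Every assignment of φ, ψ over {1, I, 0} gives a value in {1}.
In particular, with φ=I, ψ=I: (φ & ψ) -> φ = 1.

Yes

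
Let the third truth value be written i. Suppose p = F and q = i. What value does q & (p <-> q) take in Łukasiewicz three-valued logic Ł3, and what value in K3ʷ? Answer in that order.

i; i

In Łukasiewicz three-valued logic Ł3: p <-> q = F <-> i = i  [1 − |0−½|]
q & (p <-> q) = i & i = i
In K3ʷ: p <-> q = F <-> i = i
q & (p <-> q) = i & i = i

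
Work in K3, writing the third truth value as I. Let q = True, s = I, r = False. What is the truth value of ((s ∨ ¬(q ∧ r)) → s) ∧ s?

q ∧ r = True ∧ False = False
¬(q ∧ r) = ¬False = True
s ∨ ¬(q ∧ r) = I ∨ True = True
(s ∨ ¬(q ∧ r)) → s = True → I = I
((s ∨ ¬(q ∧ r)) → s) ∧ s = I ∧ I = I

I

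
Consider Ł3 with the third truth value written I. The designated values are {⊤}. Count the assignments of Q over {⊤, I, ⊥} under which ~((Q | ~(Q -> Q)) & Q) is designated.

Q=⊤: ⊥ ·
Q=I: I ·
Q=⊥: ⊤ ✓

1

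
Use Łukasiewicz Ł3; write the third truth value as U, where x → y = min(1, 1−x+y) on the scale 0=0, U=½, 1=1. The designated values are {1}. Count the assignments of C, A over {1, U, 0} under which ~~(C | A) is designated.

Of the 9 assignments, 5 give a value in {1}.

5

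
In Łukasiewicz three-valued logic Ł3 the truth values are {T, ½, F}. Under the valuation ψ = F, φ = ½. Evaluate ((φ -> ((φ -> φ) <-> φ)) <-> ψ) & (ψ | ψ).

F

φ -> φ = ½ -> ½ = T  [min(1, 1−½+½)]
(φ -> φ) <-> φ = T <-> ½ = ½
φ -> ((φ -> φ) <-> φ) = ½ -> ½ = T
(φ -> ((φ -> φ) <-> φ)) <-> ψ = T <-> F = F
ψ | ψ = F | F = F
((φ -> ((φ -> φ) <-> φ)) <-> ψ) & (ψ | ψ) = F & F = F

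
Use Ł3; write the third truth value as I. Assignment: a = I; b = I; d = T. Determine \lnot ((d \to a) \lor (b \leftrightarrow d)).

d \to a = T \to I = I  [min(1, 1−1+½)]
b \leftrightarrow d = I \leftrightarrow T = I
(d \to a) \lor (b \leftrightarrow d) = I \lor I = I
\lnot ((d \to a) \lor (b \leftrightarrow d)) = \lnot I = I

I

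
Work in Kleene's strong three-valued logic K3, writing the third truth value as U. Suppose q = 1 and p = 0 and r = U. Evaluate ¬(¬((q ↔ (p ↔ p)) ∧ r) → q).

0

p ↔ p = 0 ↔ 0 = 1
q ↔ (p ↔ p) = 1 ↔ 1 = 1
(q ↔ (p ↔ p)) ∧ r = 1 ∧ U = U
¬((q ↔ (p ↔ p)) ∧ r) = ¬U = U
¬((q ↔ (p ↔ p)) ∧ r) → q = U → 1 = 1  [¬U ∨ 1]
¬(¬((q ↔ (p ↔ p)) ∧ r) → q) = ¬1 = 0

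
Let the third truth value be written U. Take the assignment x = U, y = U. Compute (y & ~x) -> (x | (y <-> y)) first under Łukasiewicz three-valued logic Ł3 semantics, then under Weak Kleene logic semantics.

true; U

In Łukasiewicz three-valued logic Ł3: ~x = ~U = U
y & ~x = U & U = U
y <-> y = U <-> U = true  [1 − |½−½|]
x | (y <-> y) = U | true = true
(y & ~x) -> (x | (y <-> y)) = U -> true = true
In Weak Kleene logic: ~x = ~U = U
y & ~x = U & U = U
y <-> y = U <-> U = U
x | (y <-> y) = U | U = U
(y & ~x) -> (x | (y <-> y)) = U -> U = U
They differ because Łukasiewicz three-valued logic Ł3 and Weak Kleene logic treat U differently under the binary connectives.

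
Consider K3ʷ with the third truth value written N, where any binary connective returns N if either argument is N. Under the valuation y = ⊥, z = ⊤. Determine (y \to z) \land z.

⊤

y \to z = ⊥ \to ⊤ = ⊤
(y \to z) \land z = ⊤ \land ⊤ = ⊤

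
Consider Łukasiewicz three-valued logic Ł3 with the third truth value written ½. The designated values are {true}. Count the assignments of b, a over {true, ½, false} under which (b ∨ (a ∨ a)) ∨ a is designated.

Of the 9 assignments, 5 give a value in {true}.

5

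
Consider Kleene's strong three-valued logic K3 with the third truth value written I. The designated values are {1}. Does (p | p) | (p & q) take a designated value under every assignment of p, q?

No

Countermodel: p=I, q=1 gives I, which is not designated.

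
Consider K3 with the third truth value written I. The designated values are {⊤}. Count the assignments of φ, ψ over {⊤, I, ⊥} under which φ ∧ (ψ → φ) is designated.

Designated under: (φ=⊤, ψ=⊤); (φ=⊤, ψ=I); (φ=⊤, ψ=⊥).

3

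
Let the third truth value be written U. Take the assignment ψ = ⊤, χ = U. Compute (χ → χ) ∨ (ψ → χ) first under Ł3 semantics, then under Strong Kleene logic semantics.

In Ł3: χ → χ = U → U = ⊤  [min(1, 1−½+½)]
ψ → χ = ⊤ → U = U
(χ → χ) ∨ (ψ → χ) = ⊤ ∨ U = ⊤
In Strong Kleene logic: χ → χ = U → U = U  [¬U ∨ U]
ψ → χ = ⊤ → U = U
(χ → χ) ∨ (ψ → χ) = U ∨ U = U
They differ because Ł3 and Strong Kleene logic treat U differently under implication.

⊤; U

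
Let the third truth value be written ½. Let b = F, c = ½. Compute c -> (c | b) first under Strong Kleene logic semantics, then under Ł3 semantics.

In Strong Kleene logic: c | b = ½ | F = ½
c -> (c | b) = ½ -> ½ = ½  [~½ | ½]
In Ł3: c | b = ½ | F = ½
c -> (c | b) = ½ -> ½ = T
They differ because Strong Kleene logic and Ł3 treat ½ differently under implication.

½; T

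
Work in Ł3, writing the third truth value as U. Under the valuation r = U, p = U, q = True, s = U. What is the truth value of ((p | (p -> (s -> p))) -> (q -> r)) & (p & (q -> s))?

s -> p = U -> U = True  [min(1, 1−½+½)]
p -> (s -> p) = U -> True = True
p | (p -> (s -> p)) = U | True = True
q -> r = True -> U = U
(p | (p -> (s -> p))) -> (q -> r) = True -> U = U
q -> s = True -> U = U
p & (q -> s) = U & U = U
((p | (p -> (s -> p))) -> (q -> r)) & (p & (q -> s)) = U & U = U

U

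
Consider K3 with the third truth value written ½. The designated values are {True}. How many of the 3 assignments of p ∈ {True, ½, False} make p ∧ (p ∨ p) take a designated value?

1

p=True: True ✓
p=½: ½ ·
p=False: False ·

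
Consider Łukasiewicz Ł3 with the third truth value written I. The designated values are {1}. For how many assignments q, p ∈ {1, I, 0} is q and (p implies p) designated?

Designated under: (q=1, p=1); (q=1, p=I); (q=1, p=0).

3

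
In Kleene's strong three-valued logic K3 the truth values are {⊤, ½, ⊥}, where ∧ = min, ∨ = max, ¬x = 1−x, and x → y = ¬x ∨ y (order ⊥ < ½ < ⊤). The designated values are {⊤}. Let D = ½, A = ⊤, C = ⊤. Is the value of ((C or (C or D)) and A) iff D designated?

C or D = ⊤ or ½ = ⊤
C or (C or D) = ⊤ or ⊤ = ⊤
(C or (C or D)) and A = ⊤ and ⊤ = ⊤
((C or (C or D)) and A) iff D = ⊤ iff ½ = ½
½ ∉ {⊤}.

No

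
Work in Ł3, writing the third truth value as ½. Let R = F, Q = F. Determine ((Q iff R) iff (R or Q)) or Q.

Q iff R = F iff F = T
R or Q = F or F = F
(Q iff R) iff (R or Q) = T iff F = F
((Q iff R) iff (R or Q)) or Q = F or F = F

F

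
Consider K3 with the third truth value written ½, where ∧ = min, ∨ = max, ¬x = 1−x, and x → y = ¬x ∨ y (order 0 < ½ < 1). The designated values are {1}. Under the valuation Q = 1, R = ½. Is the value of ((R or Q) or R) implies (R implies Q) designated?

Yes

R or Q = ½ or 1 = 1
(R or Q) or R = 1 or ½ = 1
R implies Q = ½ implies 1 = 1  [not ½ or 1]
((R or Q) or R) implies (R implies Q) = 1 implies 1 = 1
1 ∈ {1}.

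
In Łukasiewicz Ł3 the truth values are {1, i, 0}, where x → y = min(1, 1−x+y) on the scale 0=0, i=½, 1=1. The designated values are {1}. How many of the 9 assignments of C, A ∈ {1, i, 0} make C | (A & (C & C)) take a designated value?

3

Designated under: (C=1, A=1); (C=1, A=i); (C=1, A=0).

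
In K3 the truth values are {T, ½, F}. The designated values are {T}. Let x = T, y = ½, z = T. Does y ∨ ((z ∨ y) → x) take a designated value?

Yes

z ∨ y = T ∨ ½ = T
(z ∨ y) → x = T → T = T
y ∨ ((z ∨ y) → x) = ½ ∨ T = T
T ∈ {T}.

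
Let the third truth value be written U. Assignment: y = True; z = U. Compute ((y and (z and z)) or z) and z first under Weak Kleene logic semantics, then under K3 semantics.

U; U

In Weak Kleene logic: z and z = U and U = U
y and (z and z) = True and U = U
(y and (z and z)) or z = U or U = U
((y and (z and z)) or z) and z = U and U = U
In K3: z and z = U and U = U
y and (z and z) = True and U = U
(y and (z and z)) or z = U or U = U
((y and (z and z)) or z) and z = U and U = U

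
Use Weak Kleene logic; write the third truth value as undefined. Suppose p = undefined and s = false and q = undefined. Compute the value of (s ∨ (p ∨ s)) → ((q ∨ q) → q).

undefined

p ∨ s = undefined ∨ false = undefined
s ∨ (p ∨ s) = false ∨ undefined = undefined
q ∨ q = undefined ∨ undefined = undefined
(q ∨ q) → q = undefined → undefined = undefined  [any arg is the third value ⇒ result is the third value]
(s ∨ (p ∨ s)) → ((q ∨ q) → q) = undefined → undefined = undefined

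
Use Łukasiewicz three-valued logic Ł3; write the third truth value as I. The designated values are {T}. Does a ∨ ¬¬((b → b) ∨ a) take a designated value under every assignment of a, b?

Yes

Every assignment of a, b over {T, I, F} gives a value in {T}.
In particular, with a=I, b=I: a ∨ ¬¬((b → b) ∨ a) = T.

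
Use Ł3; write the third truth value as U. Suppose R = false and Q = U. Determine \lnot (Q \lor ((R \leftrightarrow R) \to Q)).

R \leftrightarrow R = false \leftrightarrow false = true
(R \leftrightarrow R) \to Q = true \to U = U  [min(1, 1−1+½)]
Q \lor ((R \leftrightarrow R) \to Q) = U \lor U = U
\lnot (Q \lor ((R \leftrightarrow R) \to Q)) = \lnot U = U

U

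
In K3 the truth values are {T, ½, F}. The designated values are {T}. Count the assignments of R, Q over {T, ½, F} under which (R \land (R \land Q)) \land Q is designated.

1

Designated under: (R=T, Q=T).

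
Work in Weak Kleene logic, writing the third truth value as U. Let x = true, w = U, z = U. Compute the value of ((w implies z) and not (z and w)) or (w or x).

U

w implies z = U implies U = U  [any arg is the third value ⇒ result is the third value]
z and w = U and U = U
not (z and w) = not U = U
(w implies z) and not (z and w) = U and U = U
w or x = U or true = U
((w implies z) and not (z and w)) or (w or x) = U or U = U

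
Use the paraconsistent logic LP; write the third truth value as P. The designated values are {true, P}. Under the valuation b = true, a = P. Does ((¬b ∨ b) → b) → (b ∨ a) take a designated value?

¬b = ¬true = false
¬b ∨ b = false ∨ true = true
(¬b ∨ b) → b = true → true = true
b ∨ a = true ∨ P = true
((¬b ∨ b) → b) → (b ∨ a) = true → true = true
true ∈ {true, P}.

Yes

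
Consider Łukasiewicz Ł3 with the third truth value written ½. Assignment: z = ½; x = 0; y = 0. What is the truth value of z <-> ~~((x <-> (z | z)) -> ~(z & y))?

½

z | z = ½ | ½ = ½
x <-> (z | z) = 0 <-> ½ = ½  [1 − |0−½|]
z & y = ½ & 0 = 0
~(z & y) = ~0 = 1
(x <-> (z | z)) -> ~(z & y) = ½ -> 1 = 1
~((x <-> (z | z)) -> ~(z & y)) = ~1 = 0
~~((x <-> (z | z)) -> ~(z & y)) = ~0 = 1
z <-> ~~((x <-> (z | z)) -> ~(z & y)) = ½ <-> 1 = ½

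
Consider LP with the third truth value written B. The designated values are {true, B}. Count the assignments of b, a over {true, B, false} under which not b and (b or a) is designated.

Of the 9 assignments, 5 give a value in {true, B}.

5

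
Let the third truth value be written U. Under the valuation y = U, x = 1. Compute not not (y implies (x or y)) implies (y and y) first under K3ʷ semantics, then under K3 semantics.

U; U

In K3ʷ: x or y = 1 or U = U
y implies (x or y) = U implies U = U  [any arg is the third value ⇒ result is the third value]
not (y implies (x or y)) = not U = U
not not (y implies (x or y)) = not U = U
y and y = U and U = U
not not (y implies (x or y)) implies (y and y) = U implies U = U
In K3: x or y = 1 or U = 1
y implies (x or y) = U implies 1 = 1  [not U or 1]
not (y implies (x or y)) = not 1 = 0
not not (y implies (x or y)) = not 0 = 1
y and y = U and U = U
not not (y implies (x or y)) implies (y and y) = 1 implies U = U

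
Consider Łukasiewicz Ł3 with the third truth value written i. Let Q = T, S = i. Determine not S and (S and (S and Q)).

not S = not i = i
S and Q = i and T = i
S and (S and Q) = i and i = i
not S and (S and (S and Q)) = i and i = i

i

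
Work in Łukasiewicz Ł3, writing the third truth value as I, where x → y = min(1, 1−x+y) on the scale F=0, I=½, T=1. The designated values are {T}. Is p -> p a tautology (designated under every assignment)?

Yes

Every assignment of p over {T, I, F} gives a value in {T}.
In particular, with p=I: p -> p = T.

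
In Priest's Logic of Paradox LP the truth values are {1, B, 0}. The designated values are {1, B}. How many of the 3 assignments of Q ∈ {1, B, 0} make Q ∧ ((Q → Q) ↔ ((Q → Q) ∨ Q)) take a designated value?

2

Q=1: 1 ✓
Q=B: B ✓
Q=0: 0 ·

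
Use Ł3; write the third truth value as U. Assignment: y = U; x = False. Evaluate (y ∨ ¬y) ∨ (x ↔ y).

U

¬y = ¬U = U
y ∨ ¬y = U ∨ U = U
x ↔ y = False ↔ U = U  [1 − |0−½|]
(y ∨ ¬y) ∨ (x ↔ y) = U ∨ U = U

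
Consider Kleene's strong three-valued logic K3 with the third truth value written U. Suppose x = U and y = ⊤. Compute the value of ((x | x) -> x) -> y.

x | x = U | U = U
(x | x) -> x = U -> U = U  [~U | U]
((x | x) -> x) -> y = U -> ⊤ = ⊤

⊤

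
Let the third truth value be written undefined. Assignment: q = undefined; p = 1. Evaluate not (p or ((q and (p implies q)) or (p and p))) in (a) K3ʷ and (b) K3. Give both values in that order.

In K3ʷ: p implies q = 1 implies undefined = undefined  [any arg is the third value ⇒ result is the third value]
q and (p implies q) = undefined and undefined = undefined
p and p = 1 and 1 = 1
(q and (p implies q)) or (p and p) = undefined or 1 = undefined
p or ((q and (p implies q)) or (p and p)) = 1 or undefined = undefined
not (p or ((q and (p implies q)) or (p and p))) = not undefined = undefined
In K3: p implies q = 1 implies undefined = undefined  [not 1 or undefined]
q and (p implies q) = undefined and undefined = undefined
p and p = 1 and 1 = 1
(q and (p implies q)) or (p and p) = undefined or 1 = 1
p or ((q and (p implies q)) or (p and p)) = 1 or 1 = 1
not (p or ((q and (p implies q)) or (p and p))) = not 1 = 0
They differ because K3ʷ and K3 treat undefined differently under the binary connectives.

undefined; 0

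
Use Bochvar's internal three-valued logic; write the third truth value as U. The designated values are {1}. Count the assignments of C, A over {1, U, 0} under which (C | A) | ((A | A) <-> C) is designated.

4

Designated under: (C=1, A=1); (C=1, A=0); (C=0, A=1); (C=0, A=0).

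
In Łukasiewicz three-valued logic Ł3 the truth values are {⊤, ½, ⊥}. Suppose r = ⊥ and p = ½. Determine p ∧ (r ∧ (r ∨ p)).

⊥

r ∨ p = ⊥ ∨ ½ = ½
r ∧ (r ∨ p) = ⊥ ∧ ½ = ⊥
p ∧ (r ∧ (r ∨ p)) = ½ ∧ ⊥ = ⊥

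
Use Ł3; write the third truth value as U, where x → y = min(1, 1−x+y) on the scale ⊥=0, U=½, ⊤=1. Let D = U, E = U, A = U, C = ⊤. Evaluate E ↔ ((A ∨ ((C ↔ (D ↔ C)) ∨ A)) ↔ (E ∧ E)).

D ↔ C = U ↔ ⊤ = U
C ↔ (D ↔ C) = ⊤ ↔ U = U
(C ↔ (D ↔ C)) ∨ A = U ∨ U = U
A ∨ ((C ↔ (D ↔ C)) ∨ A) = U ∨ U = U
E ∧ E = U ∧ U = U
(A ∨ ((C ↔ (D ↔ C)) ∨ A)) ↔ (E ∧ E) = U ↔ U = ⊤
E ↔ ((A ∨ ((C ↔ (D ↔ C)) ∨ A)) ↔ (E ∧ E)) = U ↔ ⊤ = U

U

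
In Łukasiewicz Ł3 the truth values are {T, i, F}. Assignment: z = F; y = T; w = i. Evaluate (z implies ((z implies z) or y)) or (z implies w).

z implies z = F implies F = T
(z implies z) or y = T or T = T
z implies ((z implies z) or y) = F implies T = T
z implies w = F implies i = T  [min(1, 1−0+½)]
(z implies ((z implies z) or y)) or (z implies w) = T or T = T

T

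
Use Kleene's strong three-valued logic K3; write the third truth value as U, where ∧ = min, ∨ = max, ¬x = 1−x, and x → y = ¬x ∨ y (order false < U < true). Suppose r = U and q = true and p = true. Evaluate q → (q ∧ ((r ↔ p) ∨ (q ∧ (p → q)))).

r ↔ p = U ↔ true = U
p → q = true → true = true
q ∧ (p → q) = true ∧ true = true
(r ↔ p) ∨ (q ∧ (p → q)) = U ∨ true = true
q ∧ ((r ↔ p) ∨ (q ∧ (p → q))) = true ∧ true = true
q → (q ∧ ((r ↔ p) ∨ (q ∧ (p → q)))) = true → true = true

true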